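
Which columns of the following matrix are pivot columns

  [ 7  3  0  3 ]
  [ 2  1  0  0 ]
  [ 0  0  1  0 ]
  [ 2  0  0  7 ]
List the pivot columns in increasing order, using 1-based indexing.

1, 2, 3, 4

R1 := 1/7·R1
R2 := R2 − 2·R1
R4 := R4 − 2·R1
R2 := 7·R2
R4 := R4 + 6/7·R2
R2 := R2 + 6·R4
R1 := R1 − 3/7·R4
R1 := R1 − 3/7·R2
Pivot columns are the columns containing a leading 1.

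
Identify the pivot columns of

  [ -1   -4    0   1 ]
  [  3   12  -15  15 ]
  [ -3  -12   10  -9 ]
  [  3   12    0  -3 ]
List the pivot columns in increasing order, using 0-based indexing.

0, 2

Multiply r1 by -1.
  [  1    4    0  -1 ]
  [  3   12  -15  15 ]
  [ -3  -12   10  -9 ]
  [  3   12    0  -3 ]
Subtract 3 times r1 from r2.
  [  1    4    0  -1 ]
  [  0    0  -15  18 ]
  [ -3  -12   10  -9 ]
  [  3   12    0  -3 ]
Add 3 times r1 to r3.
  [ 1   4    0   -1 ]
  [ 0   0  -15   18 ]
  [ 0   0   10  -12 ]
  [ 3  12    0   -3 ]
Subtract 3 times r1 from r4.
  [ 1  4    0   -1 ]
  [ 0  0  -15   18 ]
  [ 0  0   10  -12 ]
  [ 0  0    0    0 ]
Multiply r2 by -1/15.
  [ 1  4   0    -1 ]
  [ 0  0   1  -6/5 ]
  [ 0  0  10   -12 ]
  [ 0  0   0     0 ]
Subtract 10 times r2 from r3.
  [ 1  4  0    -1 ]
  [ 0  0  1  -6/5 ]
  [ 0  0  0     0 ]
  [ 0  0  0     0 ]
Pivot columns are the columns containing a leading 1.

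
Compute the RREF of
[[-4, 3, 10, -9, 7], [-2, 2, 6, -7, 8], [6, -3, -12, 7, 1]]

ρ1 ← -1/4·ρ1
  [  1  -3/4  -5/2  9/4  -7/4 ]
  [ -2     2     6   -7     8 ]
  [  6    -3   -12    7     1 ]
ρ2 ← ρ2 + 2·ρ1
  [ 1  -3/4  -5/2   9/4  -7/4 ]
  [ 0   1/2     1  -5/2   9/2 ]
  [ 6    -3   -12     7     1 ]
ρ3 ← ρ3 − 6·ρ1
  [ 1  -3/4  -5/2    9/4  -7/4 ]
  [ 0   1/2     1   -5/2   9/2 ]
  [ 0   3/2     3  -13/2  23/2 ]
ρ2 ← 2·ρ2
  [ 1  -3/4  -5/2    9/4  -7/4 ]
  [ 0     1     2     -5     9 ]
  [ 0   3/2     3  -13/2  23/2 ]
ρ3 ← ρ3 − 3/2·ρ2
  [ 1  -3/4  -5/2  9/4  -7/4 ]
  [ 0     1     2   -5     9 ]
  [ 0     0     0    1    -2 ]
ρ2 ← ρ2 + 5·ρ3
  [ 1  -3/4  -5/2  9/4  -7/4 ]
  [ 0     1     2    0    -1 ]
  [ 0     0     0    1    -2 ]
ρ1 ← ρ1 − 9/4·ρ3
  [ 1  -3/4  -5/2  0  11/4 ]
  [ 0     1     2  0    -1 ]
  [ 0     0     0  1    -2 ]
ρ1 ← ρ1 + 3/4·ρ2
  [ 1  0  -1  0   2 ]
  [ 0  1   2  0  -1 ]
  [ 0  0   0  1  -2 ]

[[1, 0, -1, 0, 2], [0, 1, 2, 0, -1], [0, 0, 0, 1, -2]]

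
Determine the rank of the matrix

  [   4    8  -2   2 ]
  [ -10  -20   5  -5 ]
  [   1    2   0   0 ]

rank = 2

Multiply R1 by 1/4.
Add 10 times R1 to R2.
Subtract R1 from R3.
Swap R2 and R3.
Multiply R2 by 2.
Add 1/2 times R2 to R1.
The reduced form has 2 nonzero rows.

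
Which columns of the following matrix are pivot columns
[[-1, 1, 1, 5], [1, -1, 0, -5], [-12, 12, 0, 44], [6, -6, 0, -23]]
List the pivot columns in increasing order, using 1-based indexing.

R1 -> -1·R1
R2 -> R2 − R1
R3 -> R3 + 12·R1
R4 -> R4 − 6·R1
R3 -> R3 + 12·R2
R4 -> R4 − 6·R2
R3 -> -1/16·R3
R4 -> R4 − 7·R3
R1 -> R1 + 5·R3
R1 -> R1 + R2
Pivot columns are the columns containing a leading 1.

1, 3, 4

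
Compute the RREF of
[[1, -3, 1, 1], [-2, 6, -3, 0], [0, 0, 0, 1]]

Add 2 times R1 to R2.
  [ 1  -3   1  1 ]
  [ 0   0  -1  2 ]
  [ 0   0   0  1 ]
Multiply R2 by -1.
  [ 1  -3  1   1 ]
  [ 0   0  1  -2 ]
  [ 0   0  0   1 ]
Add 2 times R3 to R2.
  [ 1  -3  1  1 ]
  [ 0   0  1  0 ]
  [ 0   0  0  1 ]
Subtract R3 from R1.
  [ 1  -3  1  0 ]
  [ 0   0  1  0 ]
  [ 0   0  0  1 ]
Subtract R2 from R1.
  [ 1  -3  0  0 ]
  [ 0   0  1  0 ]
  [ 0   0  0  1 ]

[[1, -3, 0, 0], [0, 0, 1, 0], [0, 0, 0, 1]]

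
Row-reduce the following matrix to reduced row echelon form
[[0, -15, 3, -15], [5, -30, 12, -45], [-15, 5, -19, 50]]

[[1, 0, 6/5, -3], [0, 1, -1/5, 1], [0, 0, 0, 0]]

r1 <=> r2
  [   5  -30   12  -45 ]
  [   0  -15    3  -15 ]
  [ -15    5  -19   50 ]
r1 := 1/5·r1
  [   1   -6  12/5   -9 ]
  [   0  -15     3  -15 ]
  [ -15    5   -19   50 ]
r3 := r3 + 15·r1
  [ 1   -6  12/5   -9 ]
  [ 0  -15     3  -15 ]
  [ 0  -85    17  -85 ]
r2 := -1/15·r2
  [ 1   -6  12/5   -9 ]
  [ 0    1  -1/5    1 ]
  [ 0  -85    17  -85 ]
r3 := r3 + 85·r2
  [ 1  -6  12/5  -9 ]
  [ 0   1  -1/5   1 ]
  [ 0   0     0   0 ]
r1 := r1 + 6·r2
  [ 1  0   6/5  -3 ]
  [ 0  1  -1/5   1 ]
  [ 0  0     0   0 ]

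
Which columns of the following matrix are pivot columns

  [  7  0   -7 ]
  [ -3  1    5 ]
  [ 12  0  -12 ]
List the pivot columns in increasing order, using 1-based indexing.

1, 2

ρ1 -> 1/7·ρ1
ρ2 -> ρ2 + 3·ρ1
ρ3 -> ρ3 − 12·ρ1
Pivot columns are the columns containing a leading 1.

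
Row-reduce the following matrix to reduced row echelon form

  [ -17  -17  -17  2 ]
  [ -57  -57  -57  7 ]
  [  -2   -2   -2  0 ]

R1 ← -1/17·R1
  [   1    1    1  -2/17 ]
  [ -57  -57  -57      7 ]
  [  -2   -2   -2      0 ]
R2 ← R2 + 57·R1
  [  1   1   1  -2/17 ]
  [  0   0   0   5/17 ]
  [ -2  -2  -2      0 ]
R3 ← R3 + 2·R1
  [ 1  1  1  -2/17 ]
  [ 0  0  0   5/17 ]
  [ 0  0  0  -4/17 ]
R2 ← 17/5·R2
  [ 1  1  1  -2/17 ]
  [ 0  0  0      1 ]
  [ 0  0  0  -4/17 ]
R3 ← R3 + 4/17·R2
  [ 1  1  1  -2/17 ]
  [ 0  0  0      1 ]
  [ 0  0  0      0 ]
R1 ← R1 + 2/17·R2
  [ 1  1  1  0 ]
  [ 0  0  0  1 ]
  [ 0  0  0  0 ]

[[1, 1, 1, 0], [0, 0, 0, 1], [0, 0, 0, 0]]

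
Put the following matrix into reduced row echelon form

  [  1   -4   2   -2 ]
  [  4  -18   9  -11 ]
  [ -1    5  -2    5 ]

R2 := R2 − 4·R1
  [  1  -4   2  -2 ]
  [  0  -2   1  -3 ]
  [ -1   5  -2   5 ]
R3 := R3 + R1
  [ 1  -4  2  -2 ]
  [ 0  -2  1  -3 ]
  [ 0   1  0   3 ]
R2 := -1/2·R2
  [ 1  -4     2   -2 ]
  [ 0   1  -1/2  3/2 ]
  [ 0   1     0    3 ]
R3 := R3 − R2
  [ 1  -4     2   -2 ]
  [ 0   1  -1/2  3/2 ]
  [ 0   0   1/2  3/2 ]
R3 := 2·R3
  [ 1  -4     2   -2 ]
  [ 0   1  -1/2  3/2 ]
  [ 0   0     1    3 ]
R2 := R2 + 1/2·R3
  [ 1  -4  2  -2 ]
  [ 0   1  0   3 ]
  [ 0   0  1   3 ]
R1 := R1 − 2·R3
  [ 1  -4  0  -8 ]
  [ 0   1  0   3 ]
  [ 0   0  1   3 ]
R1 := R1 + 4·R2
  [ 1  0  0  4 ]
  [ 0  1  0  3 ]
  [ 0  0  1  3 ]

[[1, 0, 0, 4], [0, 1, 0, 3], [0, 0, 1, 3]]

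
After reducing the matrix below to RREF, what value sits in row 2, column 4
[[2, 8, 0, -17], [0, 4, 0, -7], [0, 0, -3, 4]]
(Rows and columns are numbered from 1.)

R1 ← 1/2·R1
  [ 1  4   0  -17/2 ]
  [ 0  4   0     -7 ]
  [ 0  0  -3      4 ]
R2 ← 1/4·R2
  [ 1  4   0  -17/2 ]
  [ 0  1   0   -7/4 ]
  [ 0  0  -3      4 ]
R3 ← -1/3·R3
  [ 1  4  0  -17/2 ]
  [ 0  1  0   -7/4 ]
  [ 0  0  1   -4/3 ]
R1 ← R1 − 4·R2
  [ 1  0  0  -3/2 ]
  [ 0  1  0  -7/4 ]
  [ 0  0  1  -4/3 ]

-7/4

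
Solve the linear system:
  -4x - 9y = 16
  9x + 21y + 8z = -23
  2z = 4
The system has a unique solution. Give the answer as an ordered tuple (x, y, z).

Form the augmented matrix and row-reduce:
  [ -4  -9  0  |   16 ]
  [  9  21  8  |  -23 ]
  [  0   0  2  |    4 ]
Multiply r1 by -1/4.
  [ 1  9/4  0  |   -4 ]
  [ 9   21  8  |  -23 ]
  [ 0    0  2  |    4 ]
Subtract 9 times r1 from r2.
  [ 1  9/4  0  |  -4 ]
  [ 0  3/4  8  |  13 ]
  [ 0    0  2  |   4 ]
Multiply r2 by 4/3.
  [ 1  9/4     0  |    -4 ]
  [ 0    1  32/3  |  52/3 ]
  [ 0    0     2  |     4 ]
Multiply r3 by 1/2.
  [ 1  9/4     0  |    -4 ]
  [ 0    1  32/3  |  52/3 ]
  [ 0    0     1  |     2 ]
Subtract 32/3 times r3 from r2.
  [ 1  9/4  0  |  -4 ]
  [ 0    1  0  |  -4 ]
  [ 0    0  1  |   2 ]
Subtract 9/4 times r2 from r1.
  [ 1  0  0  |   5 ]
  [ 0  1  0  |  -4 ]
  [ 0  0  1  |   2 ]
Reading off the last column: x = 5, y = -4, z = 2.

(5, -4, 2)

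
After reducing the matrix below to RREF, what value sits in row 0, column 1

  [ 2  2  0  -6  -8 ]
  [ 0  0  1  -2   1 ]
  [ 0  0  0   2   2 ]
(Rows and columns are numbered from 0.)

1

Multiply R1 by 1/2.
  [ 1  1  0  -3  -4 ]
  [ 0  0  1  -2   1 ]
  [ 0  0  0   2   2 ]
Multiply R3 by 1/2.
  [ 1  1  0  -3  -4 ]
  [ 0  0  1  -2   1 ]
  [ 0  0  0   1   1 ]
Add 2 times R3 to R2.
  [ 1  1  0  -3  -4 ]
  [ 0  0  1   0   3 ]
  [ 0  0  0   1   1 ]
Add 3 times R3 to R1.
  [ 1  1  0  0  -1 ]
  [ 0  0  1  0   3 ]
  [ 0  0  0  1   1 ]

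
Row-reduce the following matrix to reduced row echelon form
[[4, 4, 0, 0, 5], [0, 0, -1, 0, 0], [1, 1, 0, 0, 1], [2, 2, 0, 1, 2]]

R1 → 1/4·R1
  [ 1  1   0  0  5/4 ]
  [ 0  0  -1  0    0 ]
  [ 1  1   0  0    1 ]
  [ 2  2   0  1    2 ]
R3 → R3 − R1
  [ 1  1   0  0   5/4 ]
  [ 0  0  -1  0     0 ]
  [ 0  0   0  0  -1/4 ]
  [ 2  2   0  1     2 ]
R4 → R4 − 2·R1
  [ 1  1   0  0   5/4 ]
  [ 0  0  -1  0     0 ]
  [ 0  0   0  0  -1/4 ]
  [ 0  0   0  1  -1/2 ]
R2 → -1·R2
  [ 1  1  0  0   5/4 ]
  [ 0  0  1  0     0 ]
  [ 0  0  0  0  -1/4 ]
  [ 0  0  0  1  -1/2 ]
R3 <-> R4
  [ 1  1  0  0   5/4 ]
  [ 0  0  1  0     0 ]
  [ 0  0  0  1  -1/2 ]
  [ 0  0  0  0  -1/4 ]
R4 → -4·R4
  [ 1  1  0  0   5/4 ]
  [ 0  0  1  0     0 ]
  [ 0  0  0  1  -1/2 ]
  [ 0  0  0  0     1 ]
R3 → R3 + 1/2·R4
  [ 1  1  0  0  5/4 ]
  [ 0  0  1  0    0 ]
  [ 0  0  0  1    0 ]
  [ 0  0  0  0    1 ]
R1 → R1 − 5/4·R4
  [ 1  1  0  0  0 ]
  [ 0  0  1  0  0 ]
  [ 0  0  0  1  0 ]
  [ 0  0  0  0  1 ]

[[1, 1, 0, 0, 0], [0, 0, 1, 0, 0], [0, 0, 0, 1, 0], [0, 0, 0, 0, 1]]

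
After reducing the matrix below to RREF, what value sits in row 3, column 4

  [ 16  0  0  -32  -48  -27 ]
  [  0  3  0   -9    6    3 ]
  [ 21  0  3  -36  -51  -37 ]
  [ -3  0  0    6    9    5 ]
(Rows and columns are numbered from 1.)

ρ1 := 1/16·ρ1
  [  1  0  0   -2   -3  -27/16 ]
  [  0  3  0   -9    6       3 ]
  [ 21  0  3  -36  -51     -37 ]
  [ -3  0  0    6    9       5 ]
ρ3 := ρ3 − 21·ρ1
  [  1  0  0  -2  -3  -27/16 ]
  [  0  3  0  -9   6       3 ]
  [  0  0  3   6  12  -25/16 ]
  [ -3  0  0   6   9       5 ]
ρ4 := ρ4 + 3·ρ1
  [ 1  0  0  -2  -3  -27/16 ]
  [ 0  3  0  -9   6       3 ]
  [ 0  0  3   6  12  -25/16 ]
  [ 0  0  0   0   0   -1/16 ]
ρ2 := 1/3·ρ2
  [ 1  0  0  -2  -3  -27/16 ]
  [ 0  1  0  -3   2       1 ]
  [ 0  0  3   6  12  -25/16 ]
  [ 0  0  0   0   0   -1/16 ]
ρ3 := 1/3·ρ3
  [ 1  0  0  -2  -3  -27/16 ]
  [ 0  1  0  -3   2       1 ]
  [ 0  0  1   2   4  -25/48 ]
  [ 0  0  0   0   0   -1/16 ]
ρ4 := -16·ρ4
  [ 1  0  0  -2  -3  -27/16 ]
  [ 0  1  0  -3   2       1 ]
  [ 0  0  1   2   4  -25/48 ]
  [ 0  0  0   0   0       1 ]
ρ3 := ρ3 + 25/48·ρ4
  [ 1  0  0  -2  -3  -27/16 ]
  [ 0  1  0  -3   2       1 ]
  [ 0  0  1   2   4       0 ]
  [ 0  0  0   0   0       1 ]
ρ2 := ρ2 − ρ4
  [ 1  0  0  -2  -3  -27/16 ]
  [ 0  1  0  -3   2       0 ]
  [ 0  0  1   2   4       0 ]
  [ 0  0  0   0   0       1 ]
ρ1 := ρ1 + 27/16·ρ4
  [ 1  0  0  -2  -3  0 ]
  [ 0  1  0  -3   2  0 ]
  [ 0  0  1   2   4  0 ]
  [ 0  0  0   0   0  1 ]

2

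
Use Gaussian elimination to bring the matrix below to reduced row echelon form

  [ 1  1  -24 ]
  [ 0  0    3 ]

[[1, 1, 0], [0, 0, 1]]

R2 ← 1/3·R2
  [ 1  1  -24 ]
  [ 0  0    1 ]
R1 ← R1 + 24·R2
  [ 1  1  0 ]
  [ 0  0  1 ]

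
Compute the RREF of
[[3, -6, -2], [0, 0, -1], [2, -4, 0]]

[[1, -2, 0], [0, 0, 1], [0, 0, 0]]

Multiply r1 by 1/3.
  [ 1  -2  -2/3 ]
  [ 0   0    -1 ]
  [ 2  -4     0 ]
Subtract 2 times r1 from r3.
  [ 1  -2  -2/3 ]
  [ 0   0    -1 ]
  [ 0   0   4/3 ]
Multiply r2 by -1.
  [ 1  -2  -2/3 ]
  [ 0   0     1 ]
  [ 0   0   4/3 ]
Subtract 4/3 times r2 from r3.
  [ 1  -2  -2/3 ]
  [ 0   0     1 ]
  [ 0   0     0 ]
Add 2/3 times r2 to r1.
  [ 1  -2  0 ]
  [ 0   0  1 ]
  [ 0   0  0 ]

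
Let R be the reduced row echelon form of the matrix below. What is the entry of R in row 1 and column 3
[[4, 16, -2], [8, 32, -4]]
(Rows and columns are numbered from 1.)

-1/2

R1 → 1/4·R1
  [ 1   4  -1/2 ]
  [ 8  32    -4 ]
R2 → R2 − 8·R1
  [ 1  4  -1/2 ]
  [ 0  0     0 ]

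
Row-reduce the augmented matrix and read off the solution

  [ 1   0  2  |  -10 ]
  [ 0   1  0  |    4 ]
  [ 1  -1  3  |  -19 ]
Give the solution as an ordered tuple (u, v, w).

(0, 4, -5)

Subtract r1 from r3.
  [ 1   0  2  |  -10 ]
  [ 0   1  0  |    4 ]
  [ 0  -1  1  |   -9 ]
Add r2 to r3.
  [ 1  0  2  |  -10 ]
  [ 0  1  0  |    4 ]
  [ 0  0  1  |   -5 ]
Subtract 2 times r3 from r1.
  [ 1  0  0  |   0 ]
  [ 0  1  0  |   4 ]
  [ 0  0  1  |  -5 ]
Reading off the last column: u = 0, v = 4, w = -5.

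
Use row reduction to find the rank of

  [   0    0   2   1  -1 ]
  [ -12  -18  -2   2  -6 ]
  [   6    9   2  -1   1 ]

Swap r1 and r2.
  [ -12  -18  -2   2  -6 ]
  [   0    0   2   1  -1 ]
  [   6    9   2  -1   1 ]
Multiply r1 by -1/12.
  [ 1  3/2  1/6  -1/6  1/2 ]
  [ 0    0    2     1   -1 ]
  [ 6    9    2    -1    1 ]
Subtract 6 times r1 from r3.
  [ 1  3/2  1/6  -1/6  1/2 ]
  [ 0    0    2     1   -1 ]
  [ 0    0    1     0   -2 ]
Multiply r2 by 1/2.
  [ 1  3/2  1/6  -1/6   1/2 ]
  [ 0    0    1   1/2  -1/2 ]
  [ 0    0    1     0    -2 ]
Subtract r2 from r3.
  [ 1  3/2  1/6  -1/6   1/2 ]
  [ 0    0    1   1/2  -1/2 ]
  [ 0    0    0  -1/2  -3/2 ]
Multiply r3 by -2.
  [ 1  3/2  1/6  -1/6   1/2 ]
  [ 0    0    1   1/2  -1/2 ]
  [ 0    0    0     1     3 ]
Subtract 1/2 times r3 from r2.
  [ 1  3/2  1/6  -1/6  1/2 ]
  [ 0    0    1     0   -2 ]
  [ 0    0    0     1    3 ]
Add 1/6 times r3 to r1.
  [ 1  3/2  1/6  0   1 ]
  [ 0    0    1  0  -2 ]
  [ 0    0    0  1   3 ]
Subtract 1/6 times r2 from r1.
  [ 1  3/2  0  0  4/3 ]
  [ 0    0  1  0   -2 ]
  [ 0    0  0  1    3 ]
The reduced form has 3 nonzero rows.

rank = 3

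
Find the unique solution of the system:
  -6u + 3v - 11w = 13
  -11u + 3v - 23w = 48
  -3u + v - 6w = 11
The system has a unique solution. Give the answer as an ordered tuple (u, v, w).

Form the augmented matrix and row-reduce:
  [  -6  3  -11  |  13 ]
  [ -11  3  -23  |  48 ]
  [  -3  1   -6  |  11 ]
R1 ← -1/6·R1
  [   1  -1/2  11/6  |  -13/6 ]
  [ -11     3   -23  |     48 ]
  [  -3     1    -6  |     11 ]
R2 ← R2 + 11·R1
  [  1  -1/2   11/6  |  -13/6 ]
  [  0  -5/2  -17/6  |  145/6 ]
  [ -3     1     -6  |     11 ]
R3 ← R3 + 3·R1
  [ 1  -1/2   11/6  |  -13/6 ]
  [ 0  -5/2  -17/6  |  145/6 ]
  [ 0  -1/2   -1/2  |    9/2 ]
R2 ← -2/5·R2
  [ 1  -1/2   11/6  |  -13/6 ]
  [ 0     1  17/15  |  -29/3 ]
  [ 0  -1/2   -1/2  |    9/2 ]
R3 ← R3 + 1/2·R2
  [ 1  -1/2   11/6  |  -13/6 ]
  [ 0     1  17/15  |  -29/3 ]
  [ 0     0   1/15  |   -1/3 ]
R3 ← 15·R3
  [ 1  -1/2   11/6  |  -13/6 ]
  [ 0     1  17/15  |  -29/3 ]
  [ 0     0      1  |     -5 ]
R2 ← R2 − 17/15·R3
  [ 1  -1/2  11/6  |  -13/6 ]
  [ 0     1     0  |     -4 ]
  [ 0     0     1  |     -5 ]
R1 ← R1 − 11/6·R3
  [ 1  -1/2  0  |   7 ]
  [ 0     1  0  |  -4 ]
  [ 0     0  1  |  -5 ]
R1 ← R1 + 1/2·R2
  [ 1  0  0  |   5 ]
  [ 0  1  0  |  -4 ]
  [ 0  0  1  |  -5 ]
Reading off the last column: u = 5, v = -4, w = -5.

(5, -4, -5)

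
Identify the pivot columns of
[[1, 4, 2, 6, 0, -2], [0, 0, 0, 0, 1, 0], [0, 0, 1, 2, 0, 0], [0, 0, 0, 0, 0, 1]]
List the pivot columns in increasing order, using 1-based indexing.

1, 3, 5, 6

Swap r2 and r3.
  [ 1  4  2  6  0  -2 ]
  [ 0  0  1  2  0   0 ]
  [ 0  0  0  0  1   0 ]
  [ 0  0  0  0  0   1 ]
Add 2 times r4 to r1.
  [ 1  4  2  6  0  0 ]
  [ 0  0  1  2  0  0 ]
  [ 0  0  0  0  1  0 ]
  [ 0  0  0  0  0  1 ]
Subtract 2 times r2 from r1.
  [ 1  4  0  2  0  0 ]
  [ 0  0  1  2  0  0 ]
  [ 0  0  0  0  1  0 ]
  [ 0  0  0  0  0  1 ]
Pivot columns are the columns containing a leading 1.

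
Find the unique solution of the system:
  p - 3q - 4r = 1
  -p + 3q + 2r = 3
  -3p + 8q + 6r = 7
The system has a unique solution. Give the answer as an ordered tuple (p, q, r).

Form the augmented matrix and row-reduce:
  [  1  -3  -4  |  1 ]
  [ -1   3   2  |  3 ]
  [ -3   8   6  |  7 ]
R2 → R2 + R1
  [  1  -3  -4  |  1 ]
  [  0   0  -2  |  4 ]
  [ -3   8   6  |  7 ]
R3 → R3 + 3·R1
  [ 1  -3  -4  |   1 ]
  [ 0   0  -2  |   4 ]
  [ 0  -1  -6  |  10 ]
R2 <=> R3
  [ 1  -3  -4  |   1 ]
  [ 0  -1  -6  |  10 ]
  [ 0   0  -2  |   4 ]
R2 → -1·R2
  [ 1  -3  -4  |    1 ]
  [ 0   1   6  |  -10 ]
  [ 0   0  -2  |    4 ]
R3 → -1/2·R3
  [ 1  -3  -4  |    1 ]
  [ 0   1   6  |  -10 ]
  [ 0   0   1  |   -2 ]
R2 → R2 − 6·R3
  [ 1  -3  -4  |   1 ]
  [ 0   1   0  |   2 ]
  [ 0   0   1  |  -2 ]
R1 → R1 + 4·R3
  [ 1  -3  0  |  -7 ]
  [ 0   1  0  |   2 ]
  [ 0   0  1  |  -2 ]
R1 → R1 + 3·R2
  [ 1  0  0  |  -1 ]
  [ 0  1  0  |   2 ]
  [ 0  0  1  |  -2 ]
Reading off the last column: p = -1, q = 2, r = -2.

(-1, 2, -2)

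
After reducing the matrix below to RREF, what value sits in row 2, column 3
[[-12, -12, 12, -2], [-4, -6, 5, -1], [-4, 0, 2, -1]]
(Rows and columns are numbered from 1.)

ρ1 -> -1/12·ρ1
  [  1   1  -1  1/6 ]
  [ -4  -6   5   -1 ]
  [ -4   0   2   -1 ]
ρ2 -> ρ2 + 4·ρ1
  [  1   1  -1   1/6 ]
  [  0  -2   1  -1/3 ]
  [ -4   0   2    -1 ]
ρ3 -> ρ3 + 4·ρ1
  [ 1   1  -1   1/6 ]
  [ 0  -2   1  -1/3 ]
  [ 0   4  -2  -1/3 ]
ρ2 -> -1/2·ρ2
  [ 1  1    -1   1/6 ]
  [ 0  1  -1/2   1/6 ]
  [ 0  4    -2  -1/3 ]
ρ3 -> ρ3 − 4·ρ2
  [ 1  1    -1  1/6 ]
  [ 0  1  -1/2  1/6 ]
  [ 0  0     0   -1 ]
ρ3 -> -1·ρ3
  [ 1  1    -1  1/6 ]
  [ 0  1  -1/2  1/6 ]
  [ 0  0     0    1 ]
ρ2 -> ρ2 − 1/6·ρ3
  [ 1  1    -1  1/6 ]
  [ 0  1  -1/2    0 ]
  [ 0  0     0    1 ]
ρ1 -> ρ1 − 1/6·ρ3
  [ 1  1    -1  0 ]
  [ 0  1  -1/2  0 ]
  [ 0  0     0  1 ]
ρ1 -> ρ1 − ρ2
  [ 1  0  -1/2  0 ]
  [ 0  1  -1/2  0 ]
  [ 0  0     0  1 ]

-1/2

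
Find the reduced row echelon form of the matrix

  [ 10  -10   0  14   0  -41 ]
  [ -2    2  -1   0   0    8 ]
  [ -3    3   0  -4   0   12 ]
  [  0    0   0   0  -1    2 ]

[[1, -1, 0, 0, 0, -2], [0, 0, 1, 0, 0, -4], [0, 0, 0, 1, 0, -3/2], [0, 0, 0, 0, 1, -2]]

R1 ← 1/10·R1
  [  1  -1   0  7/5   0  -41/10 ]
  [ -2   2  -1    0   0       8 ]
  [ -3   3   0   -4   0      12 ]
  [  0   0   0    0  -1       2 ]
R2 ← R2 + 2·R1
  [  1  -1   0   7/5   0  -41/10 ]
  [  0   0  -1  14/5   0    -1/5 ]
  [ -3   3   0    -4   0      12 ]
  [  0   0   0     0  -1       2 ]
R3 ← R3 + 3·R1
  [ 1  -1   0   7/5   0  -41/10 ]
  [ 0   0  -1  14/5   0    -1/5 ]
  [ 0   0   0   1/5   0   -3/10 ]
  [ 0   0   0     0  -1       2 ]
R2 ← -1·R2
  [ 1  -1  0    7/5   0  -41/10 ]
  [ 0   0  1  -14/5   0     1/5 ]
  [ 0   0  0    1/5   0   -3/10 ]
  [ 0   0  0      0  -1       2 ]
R3 ← 5·R3
  [ 1  -1  0    7/5   0  -41/10 ]
  [ 0   0  1  -14/5   0     1/5 ]
  [ 0   0  0      1   0    -3/2 ]
  [ 0   0  0      0  -1       2 ]
R4 ← -1·R4
  [ 1  -1  0    7/5  0  -41/10 ]
  [ 0   0  1  -14/5  0     1/5 ]
  [ 0   0  0      1  0    -3/2 ]
  [ 0   0  0      0  1      -2 ]
R2 ← R2 + 14/5·R3
  [ 1  -1  0  7/5  0  -41/10 ]
  [ 0   0  1    0  0      -4 ]
  [ 0   0  0    1  0    -3/2 ]
  [ 0   0  0    0  1      -2 ]
R1 ← R1 − 7/5·R3
  [ 1  -1  0  0  0    -2 ]
  [ 0   0  1  0  0    -4 ]
  [ 0   0  0  1  0  -3/2 ]
  [ 0   0  0  0  1    -2 ]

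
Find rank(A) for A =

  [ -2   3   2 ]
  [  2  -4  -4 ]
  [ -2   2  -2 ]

r1 ← -1/2·r1
  [  1  -3/2  -1 ]
  [  2    -4  -4 ]
  [ -2     2  -2 ]
r2 ← r2 − 2·r1
  [  1  -3/2  -1 ]
  [  0    -1  -2 ]
  [ -2     2  -2 ]
r3 ← r3 + 2·r1
  [ 1  -3/2  -1 ]
  [ 0    -1  -2 ]
  [ 0    -1  -4 ]
r2 ← -1·r2
  [ 1  -3/2  -1 ]
  [ 0     1   2 ]
  [ 0    -1  -4 ]
r3 ← r3 + r2
  [ 1  -3/2  -1 ]
  [ 0     1   2 ]
  [ 0     0  -2 ]
r3 ← -1/2·r3
  [ 1  -3/2  -1 ]
  [ 0     1   2 ]
  [ 0     0   1 ]
r2 ← r2 − 2·r3
  [ 1  -3/2  -1 ]
  [ 0     1   0 ]
  [ 0     0   1 ]
r1 ← r1 + r3
  [ 1  -3/2  0 ]
  [ 0     1  0 ]
  [ 0     0  1 ]
r1 ← r1 + 3/2·r2
  [ 1  0  0 ]
  [ 0  1  0 ]
  [ 0  0  1 ]
The reduced form has 3 nonzero rows.

rank = 3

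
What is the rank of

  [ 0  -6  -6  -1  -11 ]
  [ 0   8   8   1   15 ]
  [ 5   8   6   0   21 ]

rank = 3

ρ1 <-> ρ3
  [ 5   8   6   0   21 ]
  [ 0   8   8   1   15 ]
  [ 0  -6  -6  -1  -11 ]
ρ1 ← 1/5·ρ1
  [ 1  8/5  6/5   0  21/5 ]
  [ 0    8    8   1    15 ]
  [ 0   -6   -6  -1   -11 ]
ρ2 ← 1/8·ρ2
  [ 1  8/5  6/5    0  21/5 ]
  [ 0    1    1  1/8  15/8 ]
  [ 0   -6   -6   -1   -11 ]
ρ3 ← ρ3 + 6·ρ2
  [ 1  8/5  6/5     0  21/5 ]
  [ 0    1    1   1/8  15/8 ]
  [ 0    0    0  -1/4   1/4 ]
ρ3 ← -4·ρ3
  [ 1  8/5  6/5    0  21/5 ]
  [ 0    1    1  1/8  15/8 ]
  [ 0    0    0    1    -1 ]
ρ2 ← ρ2 − 1/8·ρ3
  [ 1  8/5  6/5  0  21/5 ]
  [ 0    1    1  0     2 ]
  [ 0    0    0  1    -1 ]
ρ1 ← ρ1 − 8/5·ρ2
  [ 1  0  -2/5  0   1 ]
  [ 0  1     1  0   2 ]
  [ 0  0     0  1  -1 ]
The reduced form has 3 nonzero rows.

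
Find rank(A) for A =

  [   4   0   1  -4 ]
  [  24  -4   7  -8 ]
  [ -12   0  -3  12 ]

ρ1 ← 1/4·ρ1
  [   1   0  1/4  -1 ]
  [  24  -4    7  -8 ]
  [ -12   0   -3  12 ]
ρ2 ← ρ2 − 24·ρ1
  [   1   0  1/4  -1 ]
  [   0  -4    1  16 ]
  [ -12   0   -3  12 ]
ρ3 ← ρ3 + 12·ρ1
  [ 1   0  1/4  -1 ]
  [ 0  -4    1  16 ]
  [ 0   0    0   0 ]
ρ2 ← -1/4·ρ2
  [ 1  0   1/4  -1 ]
  [ 0  1  -1/4  -4 ]
  [ 0  0     0   0 ]
The reduced form has 2 nonzero rows.

rank = 2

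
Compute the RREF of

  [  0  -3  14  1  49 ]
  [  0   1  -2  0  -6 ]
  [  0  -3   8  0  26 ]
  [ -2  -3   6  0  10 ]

r1 <=> r4
r1 → -1/2·r1
r3 → r3 + 3·r2
r4 → r4 + 3·r2
r3 → 1/2·r3
r4 → r4 − 8·r3
r2 → r2 + 2·r3
r1 → r1 + 3·r3
r1 → r1 − 3/2·r2

[[1, 0, 0, 0, 4], [0, 1, 0, 0, 2], [0, 0, 1, 0, 4], [0, 0, 0, 1, -1]]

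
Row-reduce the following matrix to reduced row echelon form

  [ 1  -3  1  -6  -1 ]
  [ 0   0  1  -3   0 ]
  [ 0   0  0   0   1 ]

R1 ← R1 + R3
  [ 1  -3  1  -6  0 ]
  [ 0   0  1  -3  0 ]
  [ 0   0  0   0  1 ]
R1 ← R1 − R2
  [ 1  -3  0  -3  0 ]
  [ 0   0  1  -3  0 ]
  [ 0   0  0   0  1 ]

[[1, -3, 0, -3, 0], [0, 0, 1, -3, 0], [0, 0, 0, 0, 1]]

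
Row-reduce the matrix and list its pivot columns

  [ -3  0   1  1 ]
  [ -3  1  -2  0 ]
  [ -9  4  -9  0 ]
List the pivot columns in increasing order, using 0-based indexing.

0, 1, 3

Multiply r1 by -1/3.
  [  1  0  -1/3  -1/3 ]
  [ -3  1    -2     0 ]
  [ -9  4    -9     0 ]
Add 3 times r1 to r2.
  [  1  0  -1/3  -1/3 ]
  [  0  1    -3    -1 ]
  [ -9  4    -9     0 ]
Add 9 times r1 to r3.
  [ 1  0  -1/3  -1/3 ]
  [ 0  1    -3    -1 ]
  [ 0  4   -12    -3 ]
Subtract 4 times r2 from r3.
  [ 1  0  -1/3  -1/3 ]
  [ 0  1    -3    -1 ]
  [ 0  0     0     1 ]
Add r3 to r2.
  [ 1  0  -1/3  -1/3 ]
  [ 0  1    -3     0 ]
  [ 0  0     0     1 ]
Add 1/3 times r3 to r1.
  [ 1  0  -1/3  0 ]
  [ 0  1    -3  0 ]
  [ 0  0     0  1 ]
Pivot columns are the columns containing a leading 1.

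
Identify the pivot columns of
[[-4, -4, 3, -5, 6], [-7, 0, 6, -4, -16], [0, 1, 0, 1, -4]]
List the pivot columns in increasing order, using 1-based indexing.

Multiply ρ1 by -1/4.
  [  1  1  -3/4  5/4  -3/2 ]
  [ -7  0     6   -4   -16 ]
  [  0  1     0    1    -4 ]
Add 7 times ρ1 to ρ2.
  [ 1  1  -3/4   5/4   -3/2 ]
  [ 0  7   3/4  19/4  -53/2 ]
  [ 0  1     0     1     -4 ]
Multiply ρ2 by 1/7.
  [ 1  1  -3/4    5/4    -3/2 ]
  [ 0  1  3/28  19/28  -53/14 ]
  [ 0  1     0      1      -4 ]
Subtract ρ2 from ρ3.
  [ 1  1   -3/4    5/4    -3/2 ]
  [ 0  1   3/28  19/28  -53/14 ]
  [ 0  0  -3/28   9/28   -3/14 ]
Multiply ρ3 by -28/3.
  [ 1  1  -3/4    5/4    -3/2 ]
  [ 0  1  3/28  19/28  -53/14 ]
  [ 0  0     1     -3       2 ]
Subtract 3/28 times ρ3 from ρ2.
  [ 1  1  -3/4  5/4  -3/2 ]
  [ 0  1     0    1    -4 ]
  [ 0  0     1   -3     2 ]
Add 3/4 times ρ3 to ρ1.
  [ 1  1  0  -1   0 ]
  [ 0  1  0   1  -4 ]
  [ 0  0  1  -3   2 ]
Subtract ρ2 from ρ1.
  [ 1  0  0  -2   4 ]
  [ 0  1  0   1  -4 ]
  [ 0  0  1  -3   2 ]
Pivot columns are the columns containing a leading 1.

1, 2, 3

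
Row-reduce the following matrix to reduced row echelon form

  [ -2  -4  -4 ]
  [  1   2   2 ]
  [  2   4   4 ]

R1 → -1/2·R1
  [ 1  2  2 ]
  [ 1  2  2 ]
  [ 2  4  4 ]
R2 → R2 − R1
  [ 1  2  2 ]
  [ 0  0  0 ]
  [ 2  4  4 ]
R3 → R3 − 2·R1
  [ 1  2  2 ]
  [ 0  0  0 ]
  [ 0  0  0 ]

[[1, 2, 2], [0, 0, 0], [0, 0, 0]]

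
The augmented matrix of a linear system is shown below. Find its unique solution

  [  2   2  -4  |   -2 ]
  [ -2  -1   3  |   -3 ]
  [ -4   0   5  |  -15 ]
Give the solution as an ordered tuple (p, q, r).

(5, -4, 1)

r1 ← 1/2·r1
r2 ← r2 + 2·r1
r3 ← r3 + 4·r1
r3 ← r3 − 4·r2
r2 ← r2 + r3
r1 ← r1 + 2·r3
r1 ← r1 − r2
Reading off the last column: p = 5, q = -4, r = 1.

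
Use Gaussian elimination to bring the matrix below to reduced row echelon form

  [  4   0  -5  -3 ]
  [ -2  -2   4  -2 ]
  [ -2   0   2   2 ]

R1 → 1/4·R1
  [  1   0  -5/4  -3/4 ]
  [ -2  -2     4    -2 ]
  [ -2   0     2     2 ]
R2 → R2 + 2·R1
  [  1   0  -5/4  -3/4 ]
  [  0  -2   3/2  -7/2 ]
  [ -2   0     2     2 ]
R3 → R3 + 2·R1
  [ 1   0  -5/4  -3/4 ]
  [ 0  -2   3/2  -7/2 ]
  [ 0   0  -1/2   1/2 ]
R2 → -1/2·R2
  [ 1  0  -5/4  -3/4 ]
  [ 0  1  -3/4   7/4 ]
  [ 0  0  -1/2   1/2 ]
R3 → -2·R3
  [ 1  0  -5/4  -3/4 ]
  [ 0  1  -3/4   7/4 ]
  [ 0  0     1    -1 ]
R2 → R2 + 3/4·R3
  [ 1  0  -5/4  -3/4 ]
  [ 0  1     0     1 ]
  [ 0  0     1    -1 ]
R1 → R1 + 5/4·R3
  [ 1  0  0  -2 ]
  [ 0  1  0   1 ]
  [ 0  0  1  -1 ]

[[1, 0, 0, -2], [0, 1, 0, 1], [0, 0, 1, -1]]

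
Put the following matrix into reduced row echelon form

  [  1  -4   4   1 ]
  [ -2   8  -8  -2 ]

[[1, -4, 4, 1], [0, 0, 0, 0]]

r2 := r2 + 2·r1
  [ 1  -4  4  1 ]
  [ 0   0  0  0 ]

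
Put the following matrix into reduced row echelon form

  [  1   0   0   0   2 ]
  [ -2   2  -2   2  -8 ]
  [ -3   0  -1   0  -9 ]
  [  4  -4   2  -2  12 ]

r2 -> r2 + 2·r1
  [  1   0   0   0   2 ]
  [  0   2  -2   2  -4 ]
  [ -3   0  -1   0  -9 ]
  [  4  -4   2  -2  12 ]
r3 -> r3 + 3·r1
  [ 1   0   0   0   2 ]
  [ 0   2  -2   2  -4 ]
  [ 0   0  -1   0  -3 ]
  [ 4  -4   2  -2  12 ]
r4 -> r4 − 4·r1
  [ 1   0   0   0   2 ]
  [ 0   2  -2   2  -4 ]
  [ 0   0  -1   0  -3 ]
  [ 0  -4   2  -2   4 ]
r2 -> 1/2·r2
  [ 1   0   0   0   2 ]
  [ 0   1  -1   1  -2 ]
  [ 0   0  -1   0  -3 ]
  [ 0  -4   2  -2   4 ]
r4 -> r4 + 4·r2
  [ 1  0   0  0   2 ]
  [ 0  1  -1  1  -2 ]
  [ 0  0  -1  0  -3 ]
  [ 0  0  -2  2  -4 ]
r3 -> -1·r3
  [ 1  0   0  0   2 ]
  [ 0  1  -1  1  -2 ]
  [ 0  0   1  0   3 ]
  [ 0  0  -2  2  -4 ]
r4 -> r4 + 2·r3
  [ 1  0   0  0   2 ]
  [ 0  1  -1  1  -2 ]
  [ 0  0   1  0   3 ]
  [ 0  0   0  2   2 ]
r4 -> 1/2·r4
  [ 1  0   0  0   2 ]
  [ 0  1  -1  1  -2 ]
  [ 0  0   1  0   3 ]
  [ 0  0   0  1   1 ]
r2 -> r2 − r4
  [ 1  0   0  0   2 ]
  [ 0  1  -1  0  -3 ]
  [ 0  0   1  0   3 ]
  [ 0  0   0  1   1 ]
r2 -> r2 + r3
  [ 1  0  0  0  2 ]
  [ 0  1  0  0  0 ]
  [ 0  0  1  0  3 ]
  [ 0  0  0  1  1 ]

[[1, 0, 0, 0, 2], [0, 1, 0, 0, 0], [0, 0, 1, 0, 3], [0, 0, 0, 1, 1]]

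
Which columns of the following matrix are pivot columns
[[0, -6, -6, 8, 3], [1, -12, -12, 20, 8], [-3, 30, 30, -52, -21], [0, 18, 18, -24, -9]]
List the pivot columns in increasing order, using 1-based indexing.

R1 <=> R2
  [  1  -12  -12   20    8 ]
  [  0   -6   -6    8    3 ]
  [ -3   30   30  -52  -21 ]
  [  0   18   18  -24   -9 ]
R3 := R3 + 3·R1
  [ 1  -12  -12   20   8 ]
  [ 0   -6   -6    8   3 ]
  [ 0   -6   -6    8   3 ]
  [ 0   18   18  -24  -9 ]
R2 := -1/6·R2
  [ 1  -12  -12    20     8 ]
  [ 0    1    1  -4/3  -1/2 ]
  [ 0   -6   -6     8     3 ]
  [ 0   18   18   -24    -9 ]
R3 := R3 + 6·R2
  [ 1  -12  -12    20     8 ]
  [ 0    1    1  -4/3  -1/2 ]
  [ 0    0    0     0     0 ]
  [ 0   18   18   -24    -9 ]
R4 := R4 − 18·R2
  [ 1  -12  -12    20     8 ]
  [ 0    1    1  -4/3  -1/2 ]
  [ 0    0    0     0     0 ]
  [ 0    0    0     0     0 ]
R1 := R1 + 12·R2
  [ 1  0  0     4     2 ]
  [ 0  1  1  -4/3  -1/2 ]
  [ 0  0  0     0     0 ]
  [ 0  0  0     0     0 ]
Pivot columns are the columns containing a leading 1.

1, 2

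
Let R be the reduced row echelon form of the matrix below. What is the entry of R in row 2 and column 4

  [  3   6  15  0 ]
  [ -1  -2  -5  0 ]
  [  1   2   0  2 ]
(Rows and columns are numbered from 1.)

-2/5

ρ1 -> 1/3·ρ1
  [  1   2   5  0 ]
  [ -1  -2  -5  0 ]
  [  1   2   0  2 ]
ρ2 -> ρ2 + ρ1
  [ 1  2  5  0 ]
  [ 0  0  0  0 ]
  [ 1  2  0  2 ]
ρ3 -> ρ3 − ρ1
  [ 1  2   5  0 ]
  [ 0  0   0  0 ]
  [ 0  0  -5  2 ]
ρ2 <=> ρ3
  [ 1  2   5  0 ]
  [ 0  0  -5  2 ]
  [ 0  0   0  0 ]
ρ2 -> -1/5·ρ2
  [ 1  2  5     0 ]
  [ 0  0  1  -2/5 ]
  [ 0  0  0     0 ]
ρ1 -> ρ1 − 5·ρ2
  [ 1  2  0     2 ]
  [ 0  0  1  -2/5 ]
  [ 0  0  0     0 ]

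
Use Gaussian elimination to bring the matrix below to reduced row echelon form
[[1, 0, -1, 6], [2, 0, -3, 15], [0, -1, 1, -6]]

[[1, 0, 0, 3], [0, 1, 0, 3], [0, 0, 1, -3]]

R2 := R2 − 2·R1
  [ 1   0  -1   6 ]
  [ 0   0  -1   3 ]
  [ 0  -1   1  -6 ]
R2 <-> R3
  [ 1   0  -1   6 ]
  [ 0  -1   1  -6 ]
  [ 0   0  -1   3 ]
R2 := -1·R2
  [ 1  0  -1  6 ]
  [ 0  1  -1  6 ]
  [ 0  0  -1  3 ]
R3 := -1·R3
  [ 1  0  -1   6 ]
  [ 0  1  -1   6 ]
  [ 0  0   1  -3 ]
R2 := R2 + R3
  [ 1  0  -1   6 ]
  [ 0  1   0   3 ]
  [ 0  0   1  -3 ]
R1 := R1 + R3
  [ 1  0  0   3 ]
  [ 0  1  0   3 ]
  [ 0  0  1  -3 ]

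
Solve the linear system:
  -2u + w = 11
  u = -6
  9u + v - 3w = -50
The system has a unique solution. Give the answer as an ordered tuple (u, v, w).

(-6, 1, -1)

Form the augmented matrix and row-reduce:
  [ -2  0   1  |   11 ]
  [  1  0   0  |   -6 ]
  [  9  1  -3  |  -50 ]
r1 := -1/2·r1
r2 := r2 − r1
r3 := r3 − 9·r1
r2 ↔ r3
r3 := 2·r3
r2 := r2 − 3/2·r3
r1 := r1 + 1/2·r3
Reading off the last column: u = -6, v = 1, w = -1.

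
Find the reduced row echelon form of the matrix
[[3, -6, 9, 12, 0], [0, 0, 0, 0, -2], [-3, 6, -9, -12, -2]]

[[1, -2, 3, 4, 0], [0, 0, 0, 0, 1], [0, 0, 0, 0, 0]]

R1 → 1/3·R1
  [  1  -2   3    4   0 ]
  [  0   0   0    0  -2 ]
  [ -3   6  -9  -12  -2 ]
R3 → R3 + 3·R1
  [ 1  -2  3  4   0 ]
  [ 0   0  0  0  -2 ]
  [ 0   0  0  0  -2 ]
R2 → -1/2·R2
  [ 1  -2  3  4   0 ]
  [ 0   0  0  0   1 ]
  [ 0   0  0  0  -2 ]
R3 → R3 + 2·R2
  [ 1  -2  3  4  0 ]
  [ 0   0  0  0  1 ]
  [ 0   0  0  0  0 ]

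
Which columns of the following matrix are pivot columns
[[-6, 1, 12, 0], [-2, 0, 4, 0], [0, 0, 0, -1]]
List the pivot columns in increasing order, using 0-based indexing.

Multiply r1 by -1/6.
Add 2 times r1 to r2.
Multiply r2 by -3.
Multiply r3 by -1.
Add 1/6 times r2 to r1.
Pivot columns are the columns containing a leading 1.

0, 1, 3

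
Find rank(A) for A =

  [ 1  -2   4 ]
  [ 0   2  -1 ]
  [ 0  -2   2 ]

rank = 3

r2 → 1/2·r2
  [ 1  -2     4 ]
  [ 0   1  -1/2 ]
  [ 0  -2     2 ]
r3 → r3 + 2·r2
  [ 1  -2     4 ]
  [ 0   1  -1/2 ]
  [ 0   0     1 ]
r2 → r2 + 1/2·r3
  [ 1  -2  4 ]
  [ 0   1  0 ]
  [ 0   0  1 ]
r1 → r1 − 4·r3
  [ 1  -2  0 ]
  [ 0   1  0 ]
  [ 0   0  1 ]
r1 → r1 + 2·r2
  [ 1  0  0 ]
  [ 0  1  0 ]
  [ 0  0  1 ]
The reduced form has 3 nonzero rows.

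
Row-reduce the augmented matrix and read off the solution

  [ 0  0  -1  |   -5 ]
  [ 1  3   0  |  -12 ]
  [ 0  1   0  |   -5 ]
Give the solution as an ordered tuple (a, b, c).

(3, -5, 5)

r1 <=> r2
r2 <=> r3
r3 → -1·r3
r1 → r1 − 3·r2
Reading off the last column: a = 3, b = -5, c = 5.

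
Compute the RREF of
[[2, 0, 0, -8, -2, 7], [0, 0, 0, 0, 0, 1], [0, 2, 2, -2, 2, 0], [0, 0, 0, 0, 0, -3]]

r1 → 1/2·r1
  [ 1  0  0  -4  -1  7/2 ]
  [ 0  0  0   0   0    1 ]
  [ 0  2  2  -2   2    0 ]
  [ 0  0  0   0   0   -3 ]
r2 <=> r3
  [ 1  0  0  -4  -1  7/2 ]
  [ 0  2  2  -2   2    0 ]
  [ 0  0  0   0   0    1 ]
  [ 0  0  0   0   0   -3 ]
r2 → 1/2·r2
  [ 1  0  0  -4  -1  7/2 ]
  [ 0  1  1  -1   1    0 ]
  [ 0  0  0   0   0    1 ]
  [ 0  0  0   0   0   -3 ]
r4 → r4 + 3·r3
  [ 1  0  0  -4  -1  7/2 ]
  [ 0  1  1  -1   1    0 ]
  [ 0  0  0   0   0    1 ]
  [ 0  0  0   0   0    0 ]
r1 → r1 − 7/2·r3
  [ 1  0  0  -4  -1  0 ]
  [ 0  1  1  -1   1  0 ]
  [ 0  0  0   0   0  1 ]
  [ 0  0  0   0   0  0 ]

[[1, 0, 0, -4, -1, 0], [0, 1, 1, -1, 1, 0], [0, 0, 0, 0, 0, 1], [0, 0, 0, 0, 0, 0]]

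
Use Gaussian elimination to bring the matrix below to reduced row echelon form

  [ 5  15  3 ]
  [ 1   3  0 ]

[[1, 3, 0], [0, 0, 1]]

R1 ← 1/5·R1
  [ 1  3  3/5 ]
  [ 1  3    0 ]
R2 ← R2 − R1
  [ 1  3   3/5 ]
  [ 0  0  -3/5 ]
R2 ← -5/3·R2
  [ 1  3  3/5 ]
  [ 0  0    1 ]
R1 ← R1 − 3/5·R2
  [ 1  3  0 ]
  [ 0  0  1 ]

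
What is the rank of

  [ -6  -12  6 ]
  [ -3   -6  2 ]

rank = 2

ρ1 -> -1/6·ρ1
ρ2 -> ρ2 + 3·ρ1
ρ2 -> -1·ρ2
ρ1 -> ρ1 + ρ2
The reduced form has 2 nonzero rows.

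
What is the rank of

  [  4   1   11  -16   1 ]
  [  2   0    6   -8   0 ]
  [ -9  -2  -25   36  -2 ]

rank = 2

Multiply r1 by 1/4.
  [  1  1/4  11/4  -4  1/4 ]
  [  2    0     6  -8    0 ]
  [ -9   -2   -25  36   -2 ]
Subtract 2 times r1 from r2.
  [  1   1/4  11/4  -4   1/4 ]
  [  0  -1/2   1/2   0  -1/2 ]
  [ -9    -2   -25  36    -2 ]
Add 9 times r1 to r3.
  [ 1   1/4  11/4  -4   1/4 ]
  [ 0  -1/2   1/2   0  -1/2 ]
  [ 0   1/4  -1/4   0   1/4 ]
Multiply r2 by -2.
  [ 1  1/4  11/4  -4  1/4 ]
  [ 0    1    -1   0    1 ]
  [ 0  1/4  -1/4   0  1/4 ]
Subtract 1/4 times r2 from r3.
  [ 1  1/4  11/4  -4  1/4 ]
  [ 0    1    -1   0    1 ]
  [ 0    0     0   0    0 ]
Subtract 1/4 times r2 from r1.
  [ 1  0   3  -4  0 ]
  [ 0  1  -1   0  1 ]
  [ 0  0   0   0  0 ]
The reduced form has 2 nonzero rows.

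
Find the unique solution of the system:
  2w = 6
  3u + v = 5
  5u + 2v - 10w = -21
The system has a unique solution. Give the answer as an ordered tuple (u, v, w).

(1, 2, 3)

Form the augmented matrix and row-reduce:
  [ 0  0    2  |    6 ]
  [ 3  1    0  |    5 ]
  [ 5  2  -10  |  -21 ]
ρ1 <-> ρ2
  [ 3  1    0  |    5 ]
  [ 0  0    2  |    6 ]
  [ 5  2  -10  |  -21 ]
ρ1 -> 1/3·ρ1
  [ 1  1/3    0  |  5/3 ]
  [ 0    0    2  |    6 ]
  [ 5    2  -10  |  -21 ]
ρ3 -> ρ3 − 5·ρ1
  [ 1  1/3    0  |    5/3 ]
  [ 0    0    2  |      6 ]
  [ 0  1/3  -10  |  -88/3 ]
ρ2 <-> ρ3
  [ 1  1/3    0  |    5/3 ]
  [ 0  1/3  -10  |  -88/3 ]
  [ 0    0    2  |      6 ]
ρ2 -> 3·ρ2
  [ 1  1/3    0  |  5/3 ]
  [ 0    1  -30  |  -88 ]
  [ 0    0    2  |    6 ]
ρ3 -> 1/2·ρ3
  [ 1  1/3    0  |  5/3 ]
  [ 0    1  -30  |  -88 ]
  [ 0    0    1  |    3 ]
ρ2 -> ρ2 + 30·ρ3
  [ 1  1/3  0  |  5/3 ]
  [ 0    1  0  |    2 ]
  [ 0    0  1  |    3 ]
ρ1 -> ρ1 − 1/3·ρ2
  [ 1  0  0  |  1 ]
  [ 0  1  0  |  2 ]
  [ 0  0  1  |  3 ]
Reading off the last column: u = 1, v = 2, w = 3.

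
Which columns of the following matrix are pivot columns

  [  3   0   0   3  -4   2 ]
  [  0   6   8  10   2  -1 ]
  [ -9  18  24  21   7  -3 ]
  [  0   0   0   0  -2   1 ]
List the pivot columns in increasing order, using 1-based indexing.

r1 := 1/3·r1
  [  1   0   0   1  -4/3  2/3 ]
  [  0   6   8  10     2   -1 ]
  [ -9  18  24  21     7   -3 ]
  [  0   0   0   0    -2    1 ]
r3 := r3 + 9·r1
  [ 1   0   0   1  -4/3  2/3 ]
  [ 0   6   8  10     2   -1 ]
  [ 0  18  24  30    -5    3 ]
  [ 0   0   0   0    -2    1 ]
r2 := 1/6·r2
  [ 1   0    0    1  -4/3   2/3 ]
  [ 0   1  4/3  5/3   1/3  -1/6 ]
  [ 0  18   24   30    -5     3 ]
  [ 0   0    0    0    -2     1 ]
r3 := r3 − 18·r2
  [ 1  0    0    1  -4/3   2/3 ]
  [ 0  1  4/3  5/3   1/3  -1/6 ]
  [ 0  0    0    0   -11     6 ]
  [ 0  0    0    0    -2     1 ]
r3 := -1/11·r3
  [ 1  0    0    1  -4/3    2/3 ]
  [ 0  1  4/3  5/3   1/3   -1/6 ]
  [ 0  0    0    0     1  -6/11 ]
  [ 0  0    0    0    -2      1 ]
r4 := r4 + 2·r3
  [ 1  0    0    1  -4/3    2/3 ]
  [ 0  1  4/3  5/3   1/3   -1/6 ]
  [ 0  0    0    0     1  -6/11 ]
  [ 0  0    0    0     0  -1/11 ]
r4 := -11·r4
  [ 1  0    0    1  -4/3    2/3 ]
  [ 0  1  4/3  5/3   1/3   -1/6 ]
  [ 0  0    0    0     1  -6/11 ]
  [ 0  0    0    0     0      1 ]
r3 := r3 + 6/11·r4
  [ 1  0    0    1  -4/3   2/3 ]
  [ 0  1  4/3  5/3   1/3  -1/6 ]
  [ 0  0    0    0     1     0 ]
  [ 0  0    0    0     0     1 ]
r2 := r2 + 1/6·r4
  [ 1  0    0    1  -4/3  2/3 ]
  [ 0  1  4/3  5/3   1/3    0 ]
  [ 0  0    0    0     1    0 ]
  [ 0  0    0    0     0    1 ]
r1 := r1 − 2/3·r4
  [ 1  0    0    1  -4/3  0 ]
  [ 0  1  4/3  5/3   1/3  0 ]
  [ 0  0    0    0     1  0 ]
  [ 0  0    0    0     0  1 ]
r2 := r2 − 1/3·r3
  [ 1  0    0    1  -4/3  0 ]
  [ 0  1  4/3  5/3     0  0 ]
  [ 0  0    0    0     1  0 ]
  [ 0  0    0    0     0  1 ]
r1 := r1 + 4/3·r3
  [ 1  0    0    1  0  0 ]
  [ 0  1  4/3  5/3  0  0 ]
  [ 0  0    0    0  1  0 ]
  [ 0  0    0    0  0  1 ]
Pivot columns are the columns containing a leading 1.

1, 2, 5, 6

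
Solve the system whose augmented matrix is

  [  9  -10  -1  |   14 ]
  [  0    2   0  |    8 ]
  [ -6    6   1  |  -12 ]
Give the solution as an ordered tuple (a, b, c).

(6, 4, 0)

R1 := 1/9·R1
  [  1  -10/9  -1/9  |  14/9 ]
  [  0      2     0  |     8 ]
  [ -6      6     1  |   -12 ]
R3 := R3 + 6·R1
  [ 1  -10/9  -1/9  |  14/9 ]
  [ 0      2     0  |     8 ]
  [ 0   -2/3   1/3  |  -8/3 ]
R2 := 1/2·R2
  [ 1  -10/9  -1/9  |  14/9 ]
  [ 0      1     0  |     4 ]
  [ 0   -2/3   1/3  |  -8/3 ]
R3 := R3 + 2/3·R2
  [ 1  -10/9  -1/9  |  14/9 ]
  [ 0      1     0  |     4 ]
  [ 0      0   1/3  |     0 ]
R3 := 3·R3
  [ 1  -10/9  -1/9  |  14/9 ]
  [ 0      1     0  |     4 ]
  [ 0      0     1  |     0 ]
R1 := R1 + 1/9·R3
  [ 1  -10/9  0  |  14/9 ]
  [ 0      1  0  |     4 ]
  [ 0      0  1  |     0 ]
R1 := R1 + 10/9·R2
  [ 1  0  0  |  6 ]
  [ 0  1  0  |  4 ]
  [ 0  0  1  |  0 ]
Reading off the last column: a = 6, b = 4, c = 0.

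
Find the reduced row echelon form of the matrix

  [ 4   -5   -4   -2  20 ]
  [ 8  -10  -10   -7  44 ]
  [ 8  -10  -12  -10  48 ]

R1 → 1/4·R1
  [ 1  -5/4   -1  -1/2   5 ]
  [ 8   -10  -10    -7  44 ]
  [ 8   -10  -12   -10  48 ]
R2 → R2 − 8·R1
  [ 1  -5/4   -1  -1/2   5 ]
  [ 0     0   -2    -3   4 ]
  [ 8   -10  -12   -10  48 ]
R3 → R3 − 8·R1
  [ 1  -5/4  -1  -1/2  5 ]
  [ 0     0  -2    -3  4 ]
  [ 0     0  -4    -6  8 ]
R2 → -1/2·R2
  [ 1  -5/4  -1  -1/2   5 ]
  [ 0     0   1   3/2  -2 ]
  [ 0     0  -4    -6   8 ]
R3 → R3 + 4·R2
  [ 1  -5/4  -1  -1/2   5 ]
  [ 0     0   1   3/2  -2 ]
  [ 0     0   0     0   0 ]
R1 → R1 + R2
  [ 1  -5/4  0    1   3 ]
  [ 0     0  1  3/2  -2 ]
  [ 0     0  0    0   0 ]

[[1, -5/4, 0, 1, 3], [0, 0, 1, 3/2, -2], [0, 0, 0, 0, 0]]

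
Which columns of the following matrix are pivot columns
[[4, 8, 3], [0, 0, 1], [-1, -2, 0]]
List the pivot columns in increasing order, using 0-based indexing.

0, 2

R1 → 1/4·R1
  [  1   2  3/4 ]
  [  0   0    1 ]
  [ -1  -2    0 ]
R3 → R3 + R1
  [ 1  2  3/4 ]
  [ 0  0    1 ]
  [ 0  0  3/4 ]
R3 → R3 − 3/4·R2
  [ 1  2  3/4 ]
  [ 0  0    1 ]
  [ 0  0    0 ]
R1 → R1 − 3/4·R2
  [ 1  2  0 ]
  [ 0  0  1 ]
  [ 0  0  0 ]
Pivot columns are the columns containing a leading 1.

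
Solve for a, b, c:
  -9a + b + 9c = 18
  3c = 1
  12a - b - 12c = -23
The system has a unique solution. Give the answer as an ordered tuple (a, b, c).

(-4/3, 3, 1/3)

Form the augmented matrix and row-reduce:
  [ -9   1    9  |   18 ]
  [  0   0    3  |    1 ]
  [ 12  -1  -12  |  -23 ]
ρ1 → -1/9·ρ1
  [  1  -1/9   -1  |   -2 ]
  [  0     0    3  |    1 ]
  [ 12    -1  -12  |  -23 ]
ρ3 → ρ3 − 12·ρ1
  [ 1  -1/9  -1  |  -2 ]
  [ 0     0   3  |   1 ]
  [ 0   1/3   0  |   1 ]
ρ2 <-> ρ3
  [ 1  -1/9  -1  |  -2 ]
  [ 0   1/3   0  |   1 ]
  [ 0     0   3  |   1 ]
ρ2 → 3·ρ2
  [ 1  -1/9  -1  |  -2 ]
  [ 0     1   0  |   3 ]
  [ 0     0   3  |   1 ]
ρ3 → 1/3·ρ3
  [ 1  -1/9  -1  |   -2 ]
  [ 0     1   0  |    3 ]
  [ 0     0   1  |  1/3 ]
ρ1 → ρ1 + ρ3
  [ 1  -1/9  0  |  -5/3 ]
  [ 0     1  0  |     3 ]
  [ 0     0  1  |   1/3 ]
ρ1 → ρ1 + 1/9·ρ2
  [ 1  0  0  |  -4/3 ]
  [ 0  1  0  |     3 ]
  [ 0  0  1  |   1/3 ]
Reading off the last column: a = -4/3, b = 3, c = 1/3.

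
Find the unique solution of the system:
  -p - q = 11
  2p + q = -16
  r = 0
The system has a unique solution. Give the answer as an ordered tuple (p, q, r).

(-5, -6, 0)

Form the augmented matrix and row-reduce:
  [ -1  -1  0  |   11 ]
  [  2   1  0  |  -16 ]
  [  0   0  1  |    0 ]
r1 -> -1·r1
r2 -> r2 − 2·r1
r2 -> -1·r2
r1 -> r1 − r2
Reading off the last column: p = -5, q = -6, r = 0.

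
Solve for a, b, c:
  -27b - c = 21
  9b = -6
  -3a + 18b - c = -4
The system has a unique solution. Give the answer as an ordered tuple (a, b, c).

(-5/3, -2/3, -3)

Form the augmented matrix and row-reduce:
  [  0  -27  -1  |  21 ]
  [  0    9   0  |  -6 ]
  [ -3   18  -1  |  -4 ]
ρ1 <=> ρ3
  [ -3   18  -1  |  -4 ]
  [  0    9   0  |  -6 ]
  [  0  -27  -1  |  21 ]
ρ1 ← -1/3·ρ1
  [ 1   -6  1/3  |  4/3 ]
  [ 0    9    0  |   -6 ]
  [ 0  -27   -1  |   21 ]
ρ2 ← 1/9·ρ2
  [ 1   -6  1/3  |   4/3 ]
  [ 0    1    0  |  -2/3 ]
  [ 0  -27   -1  |    21 ]
ρ3 ← ρ3 + 27·ρ2
  [ 1  -6  1/3  |   4/3 ]
  [ 0   1    0  |  -2/3 ]
  [ 0   0   -1  |     3 ]
ρ3 ← -1·ρ3
  [ 1  -6  1/3  |   4/3 ]
  [ 0   1    0  |  -2/3 ]
  [ 0   0    1  |    -3 ]
ρ1 ← ρ1 − 1/3·ρ3
  [ 1  -6  0  |   7/3 ]
  [ 0   1  0  |  -2/3 ]
  [ 0   0  1  |    -3 ]
ρ1 ← ρ1 + 6·ρ2
  [ 1  0  0  |  -5/3 ]
  [ 0  1  0  |  -2/3 ]
  [ 0  0  1  |    -3 ]
Reading off the last column: a = -5/3, b = -2/3, c = -3.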